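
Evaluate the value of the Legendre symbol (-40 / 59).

1

Pull out -1: (-40 / 59) = (-1 / 59)·(40 / 59). Since 59 ≡ 3 (mod 4), (-1 / 59) = -1. Now have -(40 / 59).
Factor out 2: 40 = 2^3·5. Since 59 ≡ 3 (mod 8), (2 / 59) = -1, and (2 / 59)^3 = -1. Now have (5 / 59).
5 ≡ 1 (mod 4), so quadratic reciprocity gives (5 / 59) = (59 / 5). Reduce: 59 ≡ 4 (mod 5). Now have (4 / 5).
Factor out 2: 4 = 2^2. Since 5 ≡ 5 (mod 8), (2 / 5) = -1, and (2 / 5)^2 = +1. Now have (1 / 5).
(1 / 5) = 1. Collecting the sign factors: 1.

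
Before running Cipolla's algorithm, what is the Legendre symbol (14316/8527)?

(14316/8527)
  = (5789/8527)    [14316 ≡ 5789 mod 8527]
  = (8527/5789)    [QR: 5789 ≡ 1 mod 4, sign kept]
  = (2738/5789)    [8527 ≡ 2738 mod 5789]
  = -(1369/5789)    [5789 ≡ 5 mod 8 ⇒ (2/5789) = -1]
  = -(5789/1369)    [QR: 1369 ≡ 1 mod 4, sign kept]
  = -(313/1369)    [5789 ≡ 313 mod 1369]
  = -(1369/313)    [QR: 313 ≡ 1 mod 4, sign kept]
  = -(117/313)    [1369 ≡ 117 mod 313]
  = -(313/117)    [QR: 117 ≡ 1 mod 4, sign kept]
  = -(79/117)    [313 ≡ 79 mod 117]
  = -(117/79)    [QR: 117 ≡ 1 mod 4, sign kept]
  = -(38/79)    [117 ≡ 38 mod 79]
  = -(19/79)    [79 ≡ 7 mod 8 ⇒ (2/79) = +1]
  = (79/19)    [QR: both ≡ 3 mod 4, sign flips]
  = (3/19)    [79 ≡ 3 mod 19]
  = -(19/3)    [QR: both ≡ 3 mod 4, sign flips]
  = -(1/3)    [19 ≡ 1 mod 3]
  = -1    [(1/3) = 1]

-1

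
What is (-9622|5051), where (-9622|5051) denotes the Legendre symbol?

(-9622|5051)
  = (480|5051)    [-9622 ≡ 480 mod 5051]
  = -(15|5051)    [5051 ≡ 3 mod 8 ⇒ (2|5051)^5 = -1]
  = (5051|15)    [QR: both ≡ 3 mod 4, sign flips]
  = (11|15)    [5051 ≡ 11 mod 15]
  = -(15|11)    [QR: both ≡ 3 mod 4, sign flips]
  = -(4|11)    [15 ≡ 4 mod 11]
  = -(1|11)    [11 ≡ 3 mod 8 ⇒ (2|11)^2 = +1]
  = -1    [(1|11) = 1]

-1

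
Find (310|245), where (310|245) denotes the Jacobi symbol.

0

Reduce the numerator: 310 ≡ 65 (mod 245), so (310|245) = (65|245).
65 ≡ 1 (mod 4), so quadratic reciprocity gives (65|245) = (245|65). Reduce: 245 ≡ 50 (mod 65). Now have (50|65).
Factor out 2: 50 = 2·25. Since 65 ≡ 1 (mod 8), (2|65) = +1. Now have (25|65).
25 ≡ 1 (mod 4), so quadratic reciprocity gives (25|65) = (65|25). Reduce: 65 ≡ 15 (mod 25). Now have (15|25).
25 ≡ 1 (mod 4), so quadratic reciprocity gives (15|25) = (25|15). Reduce: 25 ≡ 10 (mod 15). Now have (10|15).
Factor out 2: 10 = 2·5. Since 15 ≡ 7 (mod 8), (2|15) = +1. Now have (5|15).
5 ≡ 1 (mod 4), so quadratic reciprocity gives (5|15) = (15|5). Reduce: 15 ≡ 0 (mod 5). Now have (0|5).
The numerator is now 0 with denominator 5 > 1: the symbol is 0.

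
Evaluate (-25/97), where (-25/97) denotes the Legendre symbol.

Reduce the numerator: -25 ≡ 72 (mod 97), so (-25/97) = (72/97).
Factor out 2: 72 = 2^3·9. Since 97 ≡ 1 (mod 8), (2/97) = +1, and (2/97)^3 = +1. Now have (9/97).
9 ≡ 1 (mod 4), so quadratic reciprocity gives (9/97) = (97/9). Reduce: 97 ≡ 7 (mod 9). Now have (7/9).
9 ≡ 1 (mod 4), so quadratic reciprocity gives (7/9) = (9/7). Reduce: 9 ≡ 2 (mod 7). Now have (2/7).
Factor out 2: 2 = 2. Since 7 ≡ 7 (mod 8), (2/7) = +1. Now have (1/7).
(1/7) = 1. Collecting the sign factors: 1.

1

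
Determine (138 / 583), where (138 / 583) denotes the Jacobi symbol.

(138 / 583)
  = (69 / 583)    [583 ≡ 7 mod 8 ⇒ (2 / 583) = +1]
  = (583 / 69)    [QR: 69 ≡ 1 mod 4, sign kept]
  = (31 / 69)    [583 ≡ 31 mod 69]
  = (69 / 31)    [QR: 69 ≡ 1 mod 4, sign kept]
  = (7 / 31)    [69 ≡ 7 mod 31]
  = -(31 / 7)    [QR: both ≡ 3 mod 4, sign flips]
  = -(3 / 7)    [31 ≡ 3 mod 7]
  = (7 / 3)    [QR: both ≡ 3 mod 4, sign flips]
  = (1 / 3)    [7 ≡ 1 mod 3]
  = 1    [(1 / 3) = 1]

1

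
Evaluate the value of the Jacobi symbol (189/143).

1

(189/143)
  = (46/143)    [189 ≡ 46 mod 143]
  = (23/143)    [143 ≡ 7 mod 8 ⇒ (2/143) = +1]
  = -(143/23)    [QR: both ≡ 3 mod 4, sign flips]
  = -(5/23)    [143 ≡ 5 mod 23]
  = -(23/5)    [QR: 5 ≡ 1 mod 4, sign kept]
  = -(3/5)    [23 ≡ 3 mod 5]
  = -(5/3)    [QR: 5 ≡ 1 mod 4, sign kept]
  = -(2/3)    [5 ≡ 2 mod 3]
  = (1/3)    [3 ≡ 3 mod 8 ⇒ (2/3) = -1]
  = 1    [(1/3) = 1]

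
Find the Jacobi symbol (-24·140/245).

0

By multiplicativity, (-24·140/245) = (-24/245)·(140/245).
First factor (-24/245):
(-24/245)
  = (24/245)    [245 ≡ 1 mod 4 ⇒ (-1/245) = +1]
  = -(3/245)    [245 ≡ 5 mod 8 ⇒ (2/245)^3 = -1]
  = -(245/3)    [QR: 245 ≡ 1 mod 4, sign kept]
  = -(2/3)    [245 ≡ 2 mod 3]
  = (1/3)    [3 ≡ 3 mod 8 ⇒ (2/3) = -1]
  = 1    [(1/3) = 1]
Second factor (140/245):
(140/245)
  = (35/245)    [245 ≡ 5 mod 8 ⇒ (2/245)^2 = +1]
  = (245/35)    [QR: 245 ≡ 1 mod 4, sign kept]
  = (0/35)    [245 ≡ 0 mod 35]
  = 0    [numerator 0, gcd > 1]
Product: (1)·(0) = 0.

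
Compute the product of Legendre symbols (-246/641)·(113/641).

By multiplicativity, (-246·113/641) = (-246/641)·(113/641).
First factor (-246/641):
Reduce the numerator: -246 ≡ 395 (mod 641), so (-246/641) = (395/641).
641 ≡ 1 (mod 4), so quadratic reciprocity gives (395/641) = (641/395). Reduce: 641 ≡ 246 (mod 395). Now have (246/395).
Factor out 2: 246 = 2·123. Since 395 ≡ 3 (mod 8), (2/395) = -1. Now have -(123/395).
Both 123 ≡ 3 and 395 ≡ 3 (mod 4), so reciprocity gives (123/395) = -(395/123). Reduce: 395 ≡ 26 (mod 123). Now have (26/123).
Factor out 2: 26 = 2·13. Since 123 ≡ 3 (mod 8), (2/123) = -1. Now have -(13/123).
13 ≡ 1 (mod 4), so quadratic reciprocity gives (13/123) = (123/13). Reduce: 123 ≡ 6 (mod 13). Now have -(6/13).
Factor out 2: 6 = 2·3. Since 13 ≡ 5 (mod 8), (2/13) = -1. Now have (3/13).
13 ≡ 1 (mod 4), so quadratic reciprocity gives (3/13) = (13/3). Reduce: 13 ≡ 1 (mod 3). Now have (1/3).
(1/3) = 1. Collecting the sign factors: 1.
Second factor (113/641):
113 ≡ 1 (mod 4), so quadratic reciprocity gives (113/641) = (641/113). Reduce: 641 ≡ 76 (mod 113). Now have (76/113).
Factor out 2: 76 = 2^2·19. Since 113 ≡ 1 (mod 8), (2/113) = +1, and (2/113)^2 = +1. Now have (19/113).
113 ≡ 1 (mod 4), so quadratic reciprocity gives (19/113) = (113/19). Reduce: 113 ≡ 18 (mod 19). Now have (18/19).
Factor out 2: 18 = 2·9. Since 19 ≡ 3 (mod 8), (2/19) = -1. Now have -(9/19).
9 ≡ 1 (mod 4), so quadratic reciprocity gives (9/19) = (19/9). Reduce: 19 ≡ 1 (mod 9). Now have -(1/9).
(1/9) = 1. Collecting the sign factors: -1.
Product: (1)·(-1) = -1.

-1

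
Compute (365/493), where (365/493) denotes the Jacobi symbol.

-1

(365/493)
  = (493/365)    [QR: 365 ≡ 1 mod 4, sign kept]
  = (128/365)    [493 ≡ 128 mod 365]
  = -(1/365)    [365 ≡ 5 mod 8 ⇒ (2/365)^7 = -1]
  = -1    [(1/365) = 1]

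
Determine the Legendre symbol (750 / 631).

Reduce the numerator: 750 ≡ 119 (mod 631), so (750 / 631) = (119 / 631).
Both 119 ≡ 3 and 631 ≡ 3 (mod 4), so reciprocity gives (119 / 631) = -(631 / 119). Reduce: 631 ≡ 36 (mod 119). Now have -(36 / 119).
Factor out 2: 36 = 2^2·9. Since 119 ≡ 7 (mod 8), (2 / 119) = +1, and (2 / 119)^2 = +1. Now have -(9 / 119).
9 ≡ 1 (mod 4), so quadratic reciprocity gives (9 / 119) = (119 / 9). Reduce: 119 ≡ 2 (mod 9). Now have -(2 / 9).
Factor out 2: 2 = 2. Since 9 ≡ 1 (mod 8), (2 / 9) = +1. Now have -(1 / 9).
(1 / 9) = 1. Collecting the sign factors: -1.

-1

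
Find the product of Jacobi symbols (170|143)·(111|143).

By multiplicativity, (170·111|143) = (170|143)·(111|143).
First factor (170|143):
Reduce the numerator: 170 ≡ 27 (mod 143), so (170|143) = (27|143).
Both 27 ≡ 3 and 143 ≡ 3 (mod 4), so reciprocity gives (27|143) = -(143|27). Reduce: 143 ≡ 8 (mod 27). Now have -(8|27).
Factor out 2: 8 = 2^3. Since 27 ≡ 3 (mod 8), (2|27) = -1, and (2|27)^3 = -1. Now have (1|27).
(1|27) = 1. Collecting the sign factors: 1.
Second factor (111|143):
Both 111 ≡ 3 and 143 ≡ 3 (mod 4), so reciprocity gives (111|143) = -(143|111). Reduce: 143 ≡ 32 (mod 111). Now have -(32|111).
Factor out 2: 32 = 2^5. Since 111 ≡ 7 (mod 8), (2|111) = +1, and (2|111)^5 = +1. Now have -(1|111).
(1|111) = 1. Collecting the sign factors: -1.
Product: (1)·(-1) = -1.

-1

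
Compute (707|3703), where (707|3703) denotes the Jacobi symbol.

0

(707|3703)
  = -(3703|707)    [QR: both ≡ 3 mod 4, sign flips]
  = -(168|707)    [3703 ≡ 168 mod 707]
  = (21|707)    [707 ≡ 3 mod 8 ⇒ (2|707)^3 = -1]
  = (707|21)    [QR: 21 ≡ 1 mod 4, sign kept]
  = (14|21)    [707 ≡ 14 mod 21]
  = -(7|21)    [21 ≡ 5 mod 8 ⇒ (2|21) = -1]
  = -(21|7)    [QR: 21 ≡ 1 mod 4, sign kept]
  = -(0|7)    [21 ≡ 0 mod 7]
  = 0    [numerator 0, gcd > 1]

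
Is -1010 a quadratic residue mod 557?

(-1010/557)
  = (104/557)    [-1010 ≡ 104 mod 557]
  = -(13/557)    [557 ≡ 5 mod 8 ⇒ (2/557)^3 = -1]
  = -(557/13)    [QR: 13 ≡ 1 mod 4, sign kept]
  = -(11/13)    [557 ≡ 11 mod 13]
  = -(13/11)    [QR: 13 ≡ 1 mod 4, sign kept]
  = -(2/11)    [13 ≡ 2 mod 11]
  = (1/11)    [11 ≡ 3 mod 8 ⇒ (2/11) = -1]
  = 1    [(1/11) = 1]
The Legendre symbol is 1, so x^2 ≡ -1010 (mod 557) has solution.

yes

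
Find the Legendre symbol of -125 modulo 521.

Pull out -1: (-125|521) = (-1|521)·(125|521). Since 521 ≡ 1 (mod 4), (-1|521) = +1. Now have (125|521).
125 ≡ 1 (mod 4), so quadratic reciprocity gives (125|521) = (521|125). Reduce: 521 ≡ 21 (mod 125). Now have (21|125).
21 ≡ 1 (mod 4), so quadratic reciprocity gives (21|125) = (125|21). Reduce: 125 ≡ 20 (mod 21). Now have (20|21).
Factor out 2: 20 = 2^2·5. Since 21 ≡ 5 (mod 8), (2|21) = -1, and (2|21)^2 = +1. Now have (5|21).
5 ≡ 1 (mod 4), so quadratic reciprocity gives (5|21) = (21|5). Reduce: 21 ≡ 1 (mod 5). Now have (1|5).
(1|5) = 1. Collecting the sign factors: 1.

1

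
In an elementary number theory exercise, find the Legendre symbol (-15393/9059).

Reduce the numerator: -15393 ≡ 2725 (mod 9059), so (-15393/9059) = (2725/9059).
2725 ≡ 1 (mod 4), so quadratic reciprocity gives (2725/9059) = (9059/2725). Reduce: 9059 ≡ 884 (mod 2725). Now have (884/2725).
Factor out 2: 884 = 2^2·221. Since 2725 ≡ 5 (mod 8), (2/2725) = -1, and (2/2725)^2 = +1. Now have (221/2725).
221 ≡ 1 (mod 4), so quadratic reciprocity gives (221/2725) = (2725/221). Reduce: 2725 ≡ 73 (mod 221). Now have (73/221).
73 ≡ 1 (mod 4), so quadratic reciprocity gives (73/221) = (221/73). Reduce: 221 ≡ 2 (mod 73). Now have (2/73).
Factor out 2: 2 = 2. Since 73 ≡ 1 (mod 8), (2/73) = +1. Now have (1/73).
(1/73) = 1. Collecting the sign factors: 1.

1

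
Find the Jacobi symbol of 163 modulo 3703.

1

(163|3703)
  = -(3703|163)    [QR: both ≡ 3 mod 4, sign flips]
  = -(117|163)    [3703 ≡ 117 mod 163]
  = -(163|117)    [QR: 117 ≡ 1 mod 4, sign kept]
  = -(46|117)    [163 ≡ 46 mod 117]
  = (23|117)    [117 ≡ 5 mod 8 ⇒ (2|117) = -1]
  = (117|23)    [QR: 117 ≡ 1 mod 4, sign kept]
  = (2|23)    [117 ≡ 2 mod 23]
  = (1|23)    [23 ≡ 7 mod 8 ⇒ (2|23) = +1]
  = 1    [(1|23) = 1]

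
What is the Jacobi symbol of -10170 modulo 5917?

(-10170|5917)
  = (1664|5917)    [-10170 ≡ 1664 mod 5917]
  = -(13|5917)    [5917 ≡ 5 mod 8 ⇒ (2|5917)^7 = -1]
  = -(5917|13)    [QR: 13 ≡ 1 mod 4, sign kept]
  = -(2|13)    [5917 ≡ 2 mod 13]
  = (1|13)    [13 ≡ 5 mod 8 ⇒ (2|13) = -1]
  = 1    [(1|13) = 1]

1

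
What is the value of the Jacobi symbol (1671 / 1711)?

-1

(1671 / 1711)
  = -(1711 / 1671)    [QR: both ≡ 3 mod 4, sign flips]
  = -(40 / 1671)    [1711 ≡ 40 mod 1671]
  = -(5 / 1671)    [1671 ≡ 7 mod 8 ⇒ (2 / 1671)^3 = +1]
  = -(1671 / 5)    [QR: 5 ≡ 1 mod 4, sign kept]
  = -(1 / 5)    [1671 ≡ 1 mod 5]
  = -1    [(1 / 5) = 1]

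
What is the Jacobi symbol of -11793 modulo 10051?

(-11793|10051)
  = (8309|10051)    [-11793 ≡ 8309 mod 10051]
  = (10051|8309)    [QR: 8309 ≡ 1 mod 4, sign kept]
  = (1742|8309)    [10051 ≡ 1742 mod 8309]
  = -(871|8309)    [8309 ≡ 5 mod 8 ⇒ (2|8309) = -1]
  = -(8309|871)    [QR: 8309 ≡ 1 mod 4, sign kept]
  = -(470|871)    [8309 ≡ 470 mod 871]
  = -(235|871)    [871 ≡ 7 mod 8 ⇒ (2|871) = +1]
  = (871|235)    [QR: both ≡ 3 mod 4, sign flips]
  = (166|235)    [871 ≡ 166 mod 235]
  = -(83|235)    [235 ≡ 3 mod 8 ⇒ (2|235) = -1]
  = (235|83)    [QR: both ≡ 3 mod 4, sign flips]
  = (69|83)    [235 ≡ 69 mod 83]
  = (83|69)    [QR: 69 ≡ 1 mod 4, sign kept]
  = (14|69)    [83 ≡ 14 mod 69]
  = -(7|69)    [69 ≡ 5 mod 8 ⇒ (2|69) = -1]
  = -(69|7)    [QR: 69 ≡ 1 mod 4, sign kept]
  = -(6|7)    [69 ≡ 6 mod 7]
  = -(3|7)    [7 ≡ 7 mod 8 ⇒ (2|7) = +1]
  = (7|3)    [QR: both ≡ 3 mod 4, sign flips]
  = (1|3)    [7 ≡ 1 mod 3]
  = 1    [(1|3) = 1]

1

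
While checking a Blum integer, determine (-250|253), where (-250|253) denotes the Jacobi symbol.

(-250|253)
  = (3|253)    [-250 ≡ 3 mod 253]
  = (253|3)    [QR: 253 ≡ 1 mod 4, sign kept]
  = (1|3)    [253 ≡ 1 mod 3]
  = 1    [(1|3) = 1]

1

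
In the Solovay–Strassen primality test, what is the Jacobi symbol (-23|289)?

(-23|289)
  = (23|289)    [289 ≡ 1 mod 4 ⇒ (-1|289) = +1]
  = (289|23)    [QR: 289 ≡ 1 mod 4, sign kept]
  = (13|23)    [289 ≡ 13 mod 23]
  = (23|13)    [QR: 13 ≡ 1 mod 4, sign kept]
  = (10|13)    [23 ≡ 10 mod 13]
  = -(5|13)    [13 ≡ 5 mod 8 ⇒ (2|13) = -1]
  = -(13|5)    [QR: 5 ≡ 1 mod 4, sign kept]
  = -(3|5)    [13 ≡ 3 mod 5]
  = -(5|3)    [QR: 5 ≡ 1 mod 4, sign kept]
  = -(2|3)    [5 ≡ 2 mod 3]
  = (1|3)    [3 ≡ 3 mod 8 ⇒ (2|3) = -1]
  = 1    [(1|3) = 1]

1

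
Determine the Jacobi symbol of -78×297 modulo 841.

By multiplicativity, (-78·297/841) = (-78/841)·(297/841).
First factor (-78/841):
(-78/841)
  = (78/841)    [841 ≡ 1 mod 4 ⇒ (-1/841) = +1]
  = (39/841)    [841 ≡ 1 mod 8 ⇒ (2/841) = +1]
  = (841/39)    [QR: 841 ≡ 1 mod 4, sign kept]
  = (22/39)    [841 ≡ 22 mod 39]
  = (11/39)    [39 ≡ 7 mod 8 ⇒ (2/39) = +1]
  = -(39/11)    [QR: both ≡ 3 mod 4, sign flips]
  = -(6/11)    [39 ≡ 6 mod 11]
  = (3/11)    [11 ≡ 3 mod 8 ⇒ (2/11) = -1]
  = -(11/3)    [QR: both ≡ 3 mod 4, sign flips]
  = -(2/3)    [11 ≡ 2 mod 3]
  = (1/3)    [3 ≡ 3 mod 8 ⇒ (2/3) = -1]
  = 1    [(1/3) = 1]
Second factor (297/841):
(297/841)
  = (841/297)    [QR: 297 ≡ 1 mod 4, sign kept]
  = (247/297)    [841 ≡ 247 mod 297]
  = (297/247)    [QR: 297 ≡ 1 mod 4, sign kept]
  = (50/247)    [297 ≡ 50 mod 247]
  = (25/247)    [247 ≡ 7 mod 8 ⇒ (2/247) = +1]
  = (247/25)    [QR: 25 ≡ 1 mod 4, sign kept]
  = (22/25)    [247 ≡ 22 mod 25]
  = (11/25)    [25 ≡ 1 mod 8 ⇒ (2/25) = +1]
  = (25/11)    [QR: 25 ≡ 1 mod 4, sign kept]
  = (3/11)    [25 ≡ 3 mod 11]
  = -(11/3)    [QR: both ≡ 3 mod 4, sign flips]
  = -(2/3)    [11 ≡ 2 mod 3]
  = (1/3)    [3 ≡ 3 mod 8 ⇒ (2/3) = -1]
  = 1    [(1/3) = 1]
Product: (1)·(1) = 1.

1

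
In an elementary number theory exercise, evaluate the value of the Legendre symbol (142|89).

1

Reduce the numerator: 142 ≡ 53 (mod 89), so (142|89) = (53|89).
53 ≡ 1 (mod 4), so quadratic reciprocity gives (53|89) = (89|53). Reduce: 89 ≡ 36 (mod 53). Now have (36|53).
Factor out 2: 36 = 2^2·9. Since 53 ≡ 5 (mod 8), (2|53) = -1, and (2|53)^2 = +1. Now have (9|53).
9 ≡ 1 (mod 4), so quadratic reciprocity gives (9|53) = (53|9). Reduce: 53 ≡ 8 (mod 9). Now have (8|9).
Factor out 2: 8 = 2^3. Since 9 ≡ 1 (mod 8), (2|9) = +1, and (2|9)^3 = +1. Now have (1|9).
(1|9) = 1. Collecting the sign factors: 1.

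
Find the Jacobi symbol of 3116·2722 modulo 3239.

0

By multiplicativity, (3116·2722|3239) = (3116|3239)·(2722|3239).
First factor (3116|3239):
(3116|3239)
  = (779|3239)    [3239 ≡ 7 mod 8 ⇒ (2|3239)^2 = +1]
  = -(3239|779)    [QR: both ≡ 3 mod 4, sign flips]
  = -(123|779)    [3239 ≡ 123 mod 779]
  = (779|123)    [QR: both ≡ 3 mod 4, sign flips]
  = (41|123)    [779 ≡ 41 mod 123]
  = (123|41)    [QR: 41 ≡ 1 mod 4, sign kept]
  = (0|41)    [123 ≡ 0 mod 41]
  = 0    [numerator 0, gcd > 1]
Second factor (2722|3239):
(2722|3239)
  = (1361|3239)    [3239 ≡ 7 mod 8 ⇒ (2|3239) = +1]
  = (3239|1361)    [QR: 1361 ≡ 1 mod 4, sign kept]
  = (517|1361)    [3239 ≡ 517 mod 1361]
  = (1361|517)    [QR: 517 ≡ 1 mod 4, sign kept]
  = (327|517)    [1361 ≡ 327 mod 517]
  = (517|327)    [QR: 517 ≡ 1 mod 4, sign kept]
  = (190|327)    [517 ≡ 190 mod 327]
  = (95|327)    [327 ≡ 7 mod 8 ⇒ (2|327) = +1]
  = -(327|95)    [QR: both ≡ 3 mod 4, sign flips]
  = -(42|95)    [327 ≡ 42 mod 95]
  = -(21|95)    [95 ≡ 7 mod 8 ⇒ (2|95) = +1]
  = -(95|21)    [QR: 21 ≡ 1 mod 4, sign kept]
  = -(11|21)    [95 ≡ 11 mod 21]
  = -(21|11)    [QR: 21 ≡ 1 mod 4, sign kept]
  = -(10|11)    [21 ≡ 10 mod 11]
  = (5|11)    [11 ≡ 3 mod 8 ⇒ (2|11) = -1]
  = (11|5)    [QR: 5 ≡ 1 mod 4, sign kept]
  = (1|5)    [11 ≡ 1 mod 5]
  = 1    [(1|5) = 1]
Product: (0)·(1) = 0.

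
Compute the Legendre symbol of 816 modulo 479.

-1

Reduce the numerator: 816 ≡ 337 (mod 479), so (816/479) = (337/479).
337 ≡ 1 (mod 4), so quadratic reciprocity gives (337/479) = (479/337). Reduce: 479 ≡ 142 (mod 337). Now have (142/337).
Factor out 2: 142 = 2·71. Since 337 ≡ 1 (mod 8), (2/337) = +1. Now have (71/337).
337 ≡ 1 (mod 4), so quadratic reciprocity gives (71/337) = (337/71). Reduce: 337 ≡ 53 (mod 71). Now have (53/71).
53 ≡ 1 (mod 4), so quadratic reciprocity gives (53/71) = (71/53). Reduce: 71 ≡ 18 (mod 53). Now have (18/53).
Factor out 2: 18 = 2·9. Since 53 ≡ 5 (mod 8), (2/53) = -1. Now have -(9/53).
9 ≡ 1 (mod 4), so quadratic reciprocity gives (9/53) = (53/9). Reduce: 53 ≡ 8 (mod 9). Now have -(8/9).
Factor out 2: 8 = 2^3. Since 9 ≡ 1 (mod 8), (2/9) = +1, and (2/9)^3 = +1. Now have -(1/9).
(1/9) = 1. Collecting the sign factors: -1.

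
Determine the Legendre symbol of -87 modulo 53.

-1

(-87|53)
  = (87|53)    [53 ≡ 1 mod 4 ⇒ (-1|53) = +1]
  = (34|53)    [87 ≡ 34 mod 53]
  = -(17|53)    [53 ≡ 5 mod 8 ⇒ (2|53) = -1]
  = -(53|17)    [QR: 17 ≡ 1 mod 4, sign kept]
  = -(2|17)    [53 ≡ 2 mod 17]
  = -(1|17)    [17 ≡ 1 mod 8 ⇒ (2|17) = +1]
  = -1    [(1|17) = 1]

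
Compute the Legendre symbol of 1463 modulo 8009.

(1463/8009)
  = (8009/1463)    [QR: 8009 ≡ 1 mod 4, sign kept]
  = (694/1463)    [8009 ≡ 694 mod 1463]
  = (347/1463)    [1463 ≡ 7 mod 8 ⇒ (2/1463) = +1]
  = -(1463/347)    [QR: both ≡ 3 mod 4, sign flips]
  = -(75/347)    [1463 ≡ 75 mod 347]
  = (347/75)    [QR: both ≡ 3 mod 4, sign flips]
  = (47/75)    [347 ≡ 47 mod 75]
  = -(75/47)    [QR: both ≡ 3 mod 4, sign flips]
  = -(28/47)    [75 ≡ 28 mod 47]
  = -(7/47)    [47 ≡ 7 mod 8 ⇒ (2/47)^2 = +1]
  = (47/7)    [QR: both ≡ 3 mod 4, sign flips]
  = (5/7)    [47 ≡ 5 mod 7]
  = (7/5)    [QR: 5 ≡ 1 mod 4, sign kept]
  = (2/5)    [7 ≡ 2 mod 5]
  = -(1/5)    [5 ≡ 5 mod 8 ⇒ (2/5) = -1]
  = -1    [(1/5) = 1]

-1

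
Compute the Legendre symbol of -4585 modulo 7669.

(-4585/7669)
  = (4585/7669)    [7669 ≡ 1 mod 4 ⇒ (-1/7669) = +1]
  = (7669/4585)    [QR: 4585 ≡ 1 mod 4, sign kept]
  = (3084/4585)    [7669 ≡ 3084 mod 4585]
  = (771/4585)    [4585 ≡ 1 mod 8 ⇒ (2/4585)^2 = +1]
  = (4585/771)    [QR: 4585 ≡ 1 mod 4, sign kept]
  = (730/771)    [4585 ≡ 730 mod 771]
  = -(365/771)    [771 ≡ 3 mod 8 ⇒ (2/771) = -1]
  = -(771/365)    [QR: 365 ≡ 1 mod 4, sign kept]
  = -(41/365)    [771 ≡ 41 mod 365]
  = -(365/41)    [QR: 41 ≡ 1 mod 4, sign kept]
  = -(37/41)    [365 ≡ 37 mod 41]
  = -(41/37)    [QR: 37 ≡ 1 mod 4, sign kept]
  = -(4/37)    [41 ≡ 4 mod 37]
  = -(1/37)    [37 ≡ 5 mod 8 ⇒ (2/37)^2 = +1]
  = -1    [(1/37) = 1]

-1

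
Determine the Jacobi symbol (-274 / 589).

(-274 / 589)
  = (274 / 589)    [589 ≡ 1 mod 4 ⇒ (-1 / 589) = +1]
  = -(137 / 589)    [589 ≡ 5 mod 8 ⇒ (2 / 589) = -1]
  = -(589 / 137)    [QR: 137 ≡ 1 mod 4, sign kept]
  = -(41 / 137)    [589 ≡ 41 mod 137]
  = -(137 / 41)    [QR: 41 ≡ 1 mod 4, sign kept]
  = -(14 / 41)    [137 ≡ 14 mod 41]
  = -(7 / 41)    [41 ≡ 1 mod 8 ⇒ (2 / 41) = +1]
  = -(41 / 7)    [QR: 41 ≡ 1 mod 4, sign kept]
  = -(6 / 7)    [41 ≡ 6 mod 7]
  = -(3 / 7)    [7 ≡ 7 mod 8 ⇒ (2 / 7) = +1]
  = (7 / 3)    [QR: both ≡ 3 mod 4, sign flips]
  = (1 / 3)    [7 ≡ 1 mod 3]
  = 1    [(1 / 3) = 1]

1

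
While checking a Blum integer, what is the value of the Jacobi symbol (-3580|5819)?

(-3580|5819)
  = (2239|5819)    [-3580 ≡ 2239 mod 5819]
  = -(5819|2239)    [QR: both ≡ 3 mod 4, sign flips]
  = -(1341|2239)    [5819 ≡ 1341 mod 2239]
  = -(2239|1341)    [QR: 1341 ≡ 1 mod 4, sign kept]
  = -(898|1341)    [2239 ≡ 898 mod 1341]
  = (449|1341)    [1341 ≡ 5 mod 8 ⇒ (2|1341) = -1]
  = (1341|449)    [QR: 449 ≡ 1 mod 4, sign kept]
  = (443|449)    [1341 ≡ 443 mod 449]
  = (449|443)    [QR: 449 ≡ 1 mod 4, sign kept]
  = (6|443)    [449 ≡ 6 mod 443]
  = -(3|443)    [443 ≡ 3 mod 8 ⇒ (2|443) = -1]
  = (443|3)    [QR: both ≡ 3 mod 4, sign flips]
  = (2|3)    [443 ≡ 2 mod 3]
  = -(1|3)    [3 ≡ 3 mod 8 ⇒ (2|3) = -1]
  = -1    [(1|3) = 1]

-1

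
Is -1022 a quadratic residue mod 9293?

yes

Pull out -1: (-1022/9293) = (-1/9293)·(1022/9293). Since 9293 ≡ 1 (mod 4), (-1/9293) = +1. Now have (1022/9293).
Factor out 2: 1022 = 2·511. Since 9293 ≡ 5 (mod 8), (2/9293) = -1. Now have -(511/9293).
9293 ≡ 1 (mod 4), so quadratic reciprocity gives (511/9293) = (9293/511). Reduce: 9293 ≡ 95 (mod 511). Now have -(95/511).
Both 95 ≡ 3 and 511 ≡ 3 (mod 4), so reciprocity gives (95/511) = -(511/95). Reduce: 511 ≡ 36 (mod 95). Now have (36/95).
Factor out 2: 36 = 2^2·9. Since 95 ≡ 7 (mod 8), (2/95) = +1, and (2/95)^2 = +1. Now have (9/95).
9 ≡ 1 (mod 4), so quadratic reciprocity gives (9/95) = (95/9). Reduce: 95 ≡ 5 (mod 9). Now have (5/9).
5 ≡ 1 (mod 4), so quadratic reciprocity gives (5/9) = (9/5). Reduce: 9 ≡ 4 (mod 5). Now have (4/5).
Factor out 2: 4 = 2^2. Since 5 ≡ 5 (mod 8), (2/5) = -1, and (2/5)^2 = +1. Now have (1/5).
(1/5) = 1. Collecting the sign factors: 1.
The Legendre symbol is 1, so x^2 ≡ -1022 (mod 9293) has solution.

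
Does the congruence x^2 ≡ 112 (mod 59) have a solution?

yes

(112/59)
  = (53/59)    [112 ≡ 53 mod 59]
  = (59/53)    [QR: 53 ≡ 1 mod 4, sign kept]
  = (6/53)    [59 ≡ 6 mod 53]
  = -(3/53)    [53 ≡ 5 mod 8 ⇒ (2/53) = -1]
  = -(53/3)    [QR: 53 ≡ 1 mod 4, sign kept]
  = -(2/3)    [53 ≡ 2 mod 3]
  = (1/3)    [3 ≡ 3 mod 8 ⇒ (2/3) = -1]
  = 1    [(1/3) = 1]
(112/59) = 1, and 59 is prime, so 112 is a quadratic residue mod 59.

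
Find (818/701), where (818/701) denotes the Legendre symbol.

(818/701)
  = (117/701)    [818 ≡ 117 mod 701]
  = (701/117)    [QR: 117 ≡ 1 mod 4, sign kept]
  = (116/117)    [701 ≡ 116 mod 117]
  = (29/117)    [117 ≡ 5 mod 8 ⇒ (2/117)^2 = +1]
  = (117/29)    [QR: 29 ≡ 1 mod 4, sign kept]
  = (1/29)    [117 ≡ 1 mod 29]
  = 1    [(1/29) = 1]

1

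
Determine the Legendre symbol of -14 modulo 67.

Reduce the numerator: -14 ≡ 53 (mod 67), so (-14/67) = (53/67).
53 ≡ 1 (mod 4), so quadratic reciprocity gives (53/67) = (67/53). Reduce: 67 ≡ 14 (mod 53). Now have (14/53).
Factor out 2: 14 = 2·7. Since 53 ≡ 5 (mod 8), (2/53) = -1. Now have -(7/53).
53 ≡ 1 (mod 4), so quadratic reciprocity gives (7/53) = (53/7). Reduce: 53 ≡ 4 (mod 7). Now have -(4/7).
Factor out 2: 4 = 2^2. Since 7 ≡ 7 (mod 8), (2/7) = +1, and (2/7)^2 = +1. Now have -(1/7).
(1/7) = 1. Collecting the sign factors: -1.

-1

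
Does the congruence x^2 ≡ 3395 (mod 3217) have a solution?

no

(3395/3217)
  = (178/3217)    [3395 ≡ 178 mod 3217]
  = (89/3217)    [3217 ≡ 1 mod 8 ⇒ (2/3217) = +1]
  = (3217/89)    [QR: 89 ≡ 1 mod 4, sign kept]
  = (13/89)    [3217 ≡ 13 mod 89]
  = (89/13)    [QR: 13 ≡ 1 mod 4, sign kept]
  = (11/13)    [89 ≡ 11 mod 13]
  = (13/11)    [QR: 13 ≡ 1 mod 4, sign kept]
  = (2/11)    [13 ≡ 2 mod 11]
  = -(1/11)    [11 ≡ 3 mod 8 ⇒ (2/11) = -1]
  = -1    [(1/11) = 1]
The Legendre symbol is -1, so x^2 ≡ 3395 (mod 3217) has no solution.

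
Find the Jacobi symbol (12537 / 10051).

1

(12537 / 10051)
  = (2486 / 10051)    [12537 ≡ 2486 mod 10051]
  = -(1243 / 10051)    [10051 ≡ 3 mod 8 ⇒ (2 / 10051) = -1]
  = (10051 / 1243)    [QR: both ≡ 3 mod 4, sign flips]
  = (107 / 1243)    [10051 ≡ 107 mod 1243]
  = -(1243 / 107)    [QR: both ≡ 3 mod 4, sign flips]
  = -(66 / 107)    [1243 ≡ 66 mod 107]
  = (33 / 107)    [107 ≡ 3 mod 8 ⇒ (2 / 107) = -1]
  = (107 / 33)    [QR: 33 ≡ 1 mod 4, sign kept]
  = (8 / 33)    [107 ≡ 8 mod 33]
  = (1 / 33)    [33 ≡ 1 mod 8 ⇒ (2 / 33)^3 = +1]
  = 1    [(1 / 33) = 1]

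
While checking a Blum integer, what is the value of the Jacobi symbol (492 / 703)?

1

(492 / 703)
  = (123 / 703)    [703 ≡ 7 mod 8 ⇒ (2 / 703)^2 = +1]
  = -(703 / 123)    [QR: both ≡ 3 mod 4, sign flips]
  = -(88 / 123)    [703 ≡ 88 mod 123]
  = (11 / 123)    [123 ≡ 3 mod 8 ⇒ (2 / 123)^3 = -1]
  = -(123 / 11)    [QR: both ≡ 3 mod 4, sign flips]
  = -(2 / 11)    [123 ≡ 2 mod 11]
  = (1 / 11)    [11 ≡ 3 mod 8 ⇒ (2 / 11) = -1]
  = 1    [(1 / 11) = 1]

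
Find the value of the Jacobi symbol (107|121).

(107|121)
  = (121|107)    [QR: 121 ≡ 1 mod 4, sign kept]
  = (14|107)    [121 ≡ 14 mod 107]
  = -(7|107)    [107 ≡ 3 mod 8 ⇒ (2|107) = -1]
  = (107|7)    [QR: both ≡ 3 mod 4, sign flips]
  = (2|7)    [107 ≡ 2 mod 7]
  = (1|7)    [7 ≡ 7 mod 8 ⇒ (2|7) = +1]
  = 1    [(1|7) = 1]

1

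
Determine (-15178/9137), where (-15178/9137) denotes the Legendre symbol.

(-15178/9137)
  = (3096/9137)    [-15178 ≡ 3096 mod 9137]
  = (387/9137)    [9137 ≡ 1 mod 8 ⇒ (2/9137)^3 = +1]
  = (9137/387)    [QR: 9137 ≡ 1 mod 4, sign kept]
  = (236/387)    [9137 ≡ 236 mod 387]
  = (59/387)    [387 ≡ 3 mod 8 ⇒ (2/387)^2 = +1]
  = -(387/59)    [QR: both ≡ 3 mod 4, sign flips]
  = -(33/59)    [387 ≡ 33 mod 59]
  = -(59/33)    [QR: 33 ≡ 1 mod 4, sign kept]
  = -(26/33)    [59 ≡ 26 mod 33]
  = -(13/33)    [33 ≡ 1 mod 8 ⇒ (2/33) = +1]
  = -(33/13)    [QR: 13 ≡ 1 mod 4, sign kept]
  = -(7/13)    [33 ≡ 7 mod 13]
  = -(13/7)    [QR: 13 ≡ 1 mod 4, sign kept]
  = -(6/7)    [13 ≡ 6 mod 7]
  = -(3/7)    [7 ≡ 7 mod 8 ⇒ (2/7) = +1]
  = (7/3)    [QR: both ≡ 3 mod 4, sign flips]
  = (1/3)    [7 ≡ 1 mod 3]
  = 1    [(1/3) = 1]

1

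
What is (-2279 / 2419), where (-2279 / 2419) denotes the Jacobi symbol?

-1

(-2279 / 2419)
  = (140 / 2419)    [-2279 ≡ 140 mod 2419]
  = (35 / 2419)    [2419 ≡ 3 mod 8 ⇒ (2 / 2419)^2 = +1]
  = -(2419 / 35)    [QR: both ≡ 3 mod 4, sign flips]
  = -(4 / 35)    [2419 ≡ 4 mod 35]
  = -(1 / 35)    [35 ≡ 3 mod 8 ⇒ (2 / 35)^2 = +1]
  = -1    [(1 / 35) = 1]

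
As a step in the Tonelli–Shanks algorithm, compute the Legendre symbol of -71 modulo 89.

(-71/89)
  = (18/89)    [-71 ≡ 18 mod 89]
  = (9/89)    [89 ≡ 1 mod 8 ⇒ (2/89) = +1]
  = (89/9)    [QR: 9 ≡ 1 mod 4, sign kept]
  = (8/9)    [89 ≡ 8 mod 9]
  = (1/9)    [9 ≡ 1 mod 8 ⇒ (2/9)^3 = +1]
  = 1    [(1/9) = 1]

1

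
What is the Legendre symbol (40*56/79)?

By multiplicativity, (40·56/79) = (40/79)·(56/79).
First factor (40/79):
(40/79)
  = (5/79)    [79 ≡ 7 mod 8 ⇒ (2/79)^3 = +1]
  = (79/5)    [QR: 5 ≡ 1 mod 4, sign kept]
  = (4/5)    [79 ≡ 4 mod 5]
  = (1/5)    [5 ≡ 5 mod 8 ⇒ (2/5)^2 = +1]
  = 1    [(1/5) = 1]
Second factor (56/79):
(56/79)
  = (7/79)    [79 ≡ 7 mod 8 ⇒ (2/79)^3 = +1]
  = -(79/7)    [QR: both ≡ 3 mod 4, sign flips]
  = -(2/7)    [79 ≡ 2 mod 7]
  = -(1/7)    [7 ≡ 7 mod 8 ⇒ (2/7) = +1]
  = -1    [(1/7) = 1]
Product: (1)·(-1) = -1.

-1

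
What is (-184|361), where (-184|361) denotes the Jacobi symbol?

1

(-184|361)
  = (177|361)    [-184 ≡ 177 mod 361]
  = (361|177)    [QR: 177 ≡ 1 mod 4, sign kept]
  = (7|177)    [361 ≡ 7 mod 177]
  = (177|7)    [QR: 177 ≡ 1 mod 4, sign kept]
  = (2|7)    [177 ≡ 2 mod 7]
  = (1|7)    [7 ≡ 7 mod 8 ⇒ (2|7) = +1]
  = 1    [(1|7) = 1]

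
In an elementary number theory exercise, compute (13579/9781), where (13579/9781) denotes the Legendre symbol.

Reduce the numerator: 13579 ≡ 3798 (mod 9781), so (13579/9781) = (3798/9781).
Factor out 2: 3798 = 2·1899. Since 9781 ≡ 5 (mod 8), (2/9781) = -1. Now have -(1899/9781).
9781 ≡ 1 (mod 4), so quadratic reciprocity gives (1899/9781) = (9781/1899). Reduce: 9781 ≡ 286 (mod 1899). Now have -(286/1899).
Factor out 2: 286 = 2·143. Since 1899 ≡ 3 (mod 8), (2/1899) = -1. Now have (143/1899).
Both 143 ≡ 3 and 1899 ≡ 3 (mod 4), so reciprocity gives (143/1899) = -(1899/143). Reduce: 1899 ≡ 40 (mod 143). Now have -(40/143).
Factor out 2: 40 = 2^3·5. Since 143 ≡ 7 (mod 8), (2/143) = +1, and (2/143)^3 = +1. Now have -(5/143).
5 ≡ 1 (mod 4), so quadratic reciprocity gives (5/143) = (143/5). Reduce: 143 ≡ 3 (mod 5). Now have -(3/5).
5 ≡ 1 (mod 4), so quadratic reciprocity gives (3/5) = (5/3). Reduce: 5 ≡ 2 (mod 3). Now have -(2/3).
Factor out 2: 2 = 2. Since 3 ≡ 3 (mod 8), (2/3) = -1. Now have (1/3).
(1/3) = 1. Collecting the sign factors: 1.

1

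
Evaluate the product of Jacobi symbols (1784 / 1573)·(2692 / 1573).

By multiplicativity, (1784·2692 / 1573) = (1784 / 1573)·(2692 / 1573).
First factor (1784 / 1573):
Reduce the numerator: 1784 ≡ 211 (mod 1573), so (1784 / 1573) = (211 / 1573).
1573 ≡ 1 (mod 4), so quadratic reciprocity gives (211 / 1573) = (1573 / 211). Reduce: 1573 ≡ 96 (mod 211). Now have (96 / 211).
Factor out 2: 96 = 2^5·3. Since 211 ≡ 3 (mod 8), (2 / 211) = -1, and (2 / 211)^5 = -1. Now have -(3 / 211).
Both 3 ≡ 3 and 211 ≡ 3 (mod 4), so reciprocity gives (3 / 211) = -(211 / 3). Reduce: 211 ≡ 1 (mod 3). Now have (1 / 3).
(1 / 3) = 1. Collecting the sign factors: 1.
Second factor (2692 / 1573):
Reduce the numerator: 2692 ≡ 1119 (mod 1573), so (2692 / 1573) = (1119 / 1573).
1573 ≡ 1 (mod 4), so quadratic reciprocity gives (1119 / 1573) = (1573 / 1119). Reduce: 1573 ≡ 454 (mod 1119). Now have (454 / 1119).
Factor out 2: 454 = 2·227. Since 1119 ≡ 7 (mod 8), (2 / 1119) = +1. Now have (227 / 1119).
Both 227 ≡ 3 and 1119 ≡ 3 (mod 4), so reciprocity gives (227 / 1119) = -(1119 / 227). Reduce: 1119 ≡ 211 (mod 227). Now have -(211 / 227).
Both 211 ≡ 3 and 227 ≡ 3 (mod 4), so reciprocity gives (211 / 227) = -(227 / 211). Reduce: 227 ≡ 16 (mod 211). Now have (16 / 211).
Factor out 2: 16 = 2^4. Since 211 ≡ 3 (mod 8), (2 / 211) = -1, and (2 / 211)^4 = +1. Now have (1 / 211).
(1 / 211) = 1. Collecting the sign factors: 1.
Product: (1)·(1) = 1.

1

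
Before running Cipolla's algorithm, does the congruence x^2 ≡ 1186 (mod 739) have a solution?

Reduce the numerator: 1186 ≡ 447 (mod 739), so (1186/739) = (447/739).
Both 447 ≡ 3 and 739 ≡ 3 (mod 4), so reciprocity gives (447/739) = -(739/447). Reduce: 739 ≡ 292 (mod 447). Now have -(292/447).
Factor out 2: 292 = 2^2·73. Since 447 ≡ 7 (mod 8), (2/447) = +1, and (2/447)^2 = +1. Now have -(73/447).
73 ≡ 1 (mod 4), so quadratic reciprocity gives (73/447) = (447/73). Reduce: 447 ≡ 9 (mod 73). Now have -(9/73).
9 ≡ 1 (mod 4), so quadratic reciprocity gives (9/73) = (73/9). Reduce: 73 ≡ 1 (mod 9). Now have -(1/9).
(1/9) = 1. Collecting the sign factors: -1.
The Legendre symbol is -1, so x^2 ≡ 1186 (mod 739) has no solution.

no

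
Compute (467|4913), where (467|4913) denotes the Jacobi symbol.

(467|4913)
  = (4913|467)    [QR: 4913 ≡ 1 mod 4, sign kept]
  = (243|467)    [4913 ≡ 243 mod 467]
  = -(467|243)    [QR: both ≡ 3 mod 4, sign flips]
  = -(224|243)    [467 ≡ 224 mod 243]
  = (7|243)    [243 ≡ 3 mod 8 ⇒ (2|243)^5 = -1]
  = -(243|7)    [QR: both ≡ 3 mod 4, sign flips]
  = -(5|7)    [243 ≡ 5 mod 7]
  = -(7|5)    [QR: 5 ≡ 1 mod 4, sign kept]
  = -(2|5)    [7 ≡ 2 mod 5]
  = (1|5)    [5 ≡ 5 mod 8 ⇒ (2|5) = -1]
  = 1    [(1|5) = 1]

1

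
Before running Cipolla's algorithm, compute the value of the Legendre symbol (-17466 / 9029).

(-17466 / 9029)
  = (17466 / 9029)    [9029 ≡ 1 mod 4 ⇒ (-1 / 9029) = +1]
  = (8437 / 9029)    [17466 ≡ 8437 mod 9029]
  = (9029 / 8437)    [QR: 8437 ≡ 1 mod 4, sign kept]
  = (592 / 8437)    [9029 ≡ 592 mod 8437]
  = (37 / 8437)    [8437 ≡ 5 mod 8 ⇒ (2 / 8437)^4 = +1]
  = (8437 / 37)    [QR: 37 ≡ 1 mod 4, sign kept]
  = (1 / 37)    [8437 ≡ 1 mod 37]
  = 1    [(1 / 37) = 1]

1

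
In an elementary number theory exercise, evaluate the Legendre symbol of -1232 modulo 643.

1

Reduce the numerator: -1232 ≡ 54 (mod 643), so (-1232|643) = (54|643).
Factor out 2: 54 = 2·27. Since 643 ≡ 3 (mod 8), (2|643) = -1. Now have -(27|643).
Both 27 ≡ 3 and 643 ≡ 3 (mod 4), so reciprocity gives (27|643) = -(643|27). Reduce: 643 ≡ 22 (mod 27). Now have (22|27).
Factor out 2: 22 = 2·11. Since 27 ≡ 3 (mod 8), (2|27) = -1. Now have -(11|27).
Both 11 ≡ 3 and 27 ≡ 3 (mod 4), so reciprocity gives (11|27) = -(27|11). Reduce: 27 ≡ 5 (mod 11). Now have (5|11).
5 ≡ 1 (mod 4), so quadratic reciprocity gives (5|11) = (11|5). Reduce: 11 ≡ 1 (mod 5). Now have (1|5).
(1|5) = 1. Collecting the sign factors: 1.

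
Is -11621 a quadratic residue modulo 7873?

yes

Reduce the numerator: -11621 ≡ 4125 (mod 7873), so (-11621/7873) = (4125/7873).
4125 ≡ 1 (mod 4), so quadratic reciprocity gives (4125/7873) = (7873/4125). Reduce: 7873 ≡ 3748 (mod 4125). Now have (3748/4125).
Factor out 2: 3748 = 2^2·937. Since 4125 ≡ 5 (mod 8), (2/4125) = -1, and (2/4125)^2 = +1. Now have (937/4125).
937 ≡ 1 (mod 4), so quadratic reciprocity gives (937/4125) = (4125/937). Reduce: 4125 ≡ 377 (mod 937). Now have (377/937).
377 ≡ 1 (mod 4), so quadratic reciprocity gives (377/937) = (937/377). Reduce: 937 ≡ 183 (mod 377). Now have (183/377).
377 ≡ 1 (mod 4), so quadratic reciprocity gives (183/377) = (377/183). Reduce: 377 ≡ 11 (mod 183). Now have (11/183).
Both 11 ≡ 3 and 183 ≡ 3 (mod 4), so reciprocity gives (11/183) = -(183/11). Reduce: 183 ≡ 7 (mod 11). Now have -(7/11).
Both 7 ≡ 3 and 11 ≡ 3 (mod 4), so reciprocity gives (7/11) = -(11/7). Reduce: 11 ≡ 4 (mod 7). Now have (4/7).
Factor out 2: 4 = 2^2. Since 7 ≡ 7 (mod 8), (2/7) = +1, and (2/7)^2 = +1. Now have (1/7).
(1/7) = 1. Collecting the sign factors: 1.
(-11621/7873) = 1, and 7873 is prime, so -11621 is a quadratic residue mod 7873.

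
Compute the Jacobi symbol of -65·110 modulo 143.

By multiplicativity, (-65·110 / 143) = (-65 / 143)·(110 / 143).
First factor (-65 / 143):
Pull out -1: (-65 / 143) = (-1 / 143)·(65 / 143). Since 143 ≡ 3 (mod 4), (-1 / 143) = -1. Now have -(65 / 143).
65 ≡ 1 (mod 4), so quadratic reciprocity gives (65 / 143) = (143 / 65). Reduce: 143 ≡ 13 (mod 65). Now have -(13 / 65).
13 ≡ 1 (mod 4), so quadratic reciprocity gives (13 / 65) = (65 / 13). Reduce: 65 ≡ 0 (mod 13). Now have -(0 / 13).
The numerator is now 0 with denominator 13 > 1: the symbol is 0.
Second factor (110 / 143):
Factor out 2: 110 = 2·55. Since 143 ≡ 7 (mod 8), (2 / 143) = +1. Now have (55 / 143).
Both 55 ≡ 3 and 143 ≡ 3 (mod 4), so reciprocity gives (55 / 143) = -(143 / 55). Reduce: 143 ≡ 33 (mod 55). Now have -(33 / 55).
33 ≡ 1 (mod 4), so quadratic reciprocity gives (33 / 55) = (55 / 33). Reduce: 55 ≡ 22 (mod 33). Now have -(22 / 33).
Factor out 2: 22 = 2·11. Since 33 ≡ 1 (mod 8), (2 / 33) = +1. Now have -(11 / 33).
33 ≡ 1 (mod 4), so quadratic reciprocity gives (11 / 33) = (33 / 11). Reduce: 33 ≡ 0 (mod 11). Now have -(0 / 11).
The numerator is now 0 with denominator 11 > 1: the symbol is 0.
Product: (0)·(0) = 0.

0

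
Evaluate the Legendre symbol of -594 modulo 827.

Reduce the numerator: -594 ≡ 233 (mod 827), so (-594 / 827) = (233 / 827).
233 ≡ 1 (mod 4), so quadratic reciprocity gives (233 / 827) = (827 / 233). Reduce: 827 ≡ 128 (mod 233). Now have (128 / 233).
Factor out 2: 128 = 2^7. Since 233 ≡ 1 (mod 8), (2 / 233) = +1, and (2 / 233)^7 = +1. Now have (1 / 233).
(1 / 233) = 1. Collecting the sign factors: 1.

1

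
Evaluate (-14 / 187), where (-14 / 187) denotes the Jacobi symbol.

1

(-14 / 187)
  = (173 / 187)    [-14 ≡ 173 mod 187]
  = (187 / 173)    [QR: 173 ≡ 1 mod 4, sign kept]
  = (14 / 173)    [187 ≡ 14 mod 173]
  = -(7 / 173)    [173 ≡ 5 mod 8 ⇒ (2 / 173) = -1]
  = -(173 / 7)    [QR: 173 ≡ 1 mod 4, sign kept]
  = -(5 / 7)    [173 ≡ 5 mod 7]
  = -(7 / 5)    [QR: 5 ≡ 1 mod 4, sign kept]
  = -(2 / 5)    [7 ≡ 2 mod 5]
  = (1 / 5)    [5 ≡ 5 mod 8 ⇒ (2 / 5) = -1]
  = 1    [(1 / 5) = 1]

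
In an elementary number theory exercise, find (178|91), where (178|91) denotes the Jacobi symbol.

Reduce the numerator: 178 ≡ 87 (mod 91), so (178|91) = (87|91).
Both 87 ≡ 3 and 91 ≡ 3 (mod 4), so reciprocity gives (87|91) = -(91|87). Reduce: 91 ≡ 4 (mod 87). Now have -(4|87).
Factor out 2: 4 = 2^2. Since 87 ≡ 7 (mod 8), (2|87) = +1, and (2|87)^2 = +1. Now have -(1|87).
(1|87) = 1. Collecting the sign factors: -1.

-1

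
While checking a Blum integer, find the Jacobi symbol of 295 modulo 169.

1

Reduce the numerator: 295 ≡ 126 (mod 169), so (295 / 169) = (126 / 169).
Factor out 2: 126 = 2·63. Since 169 ≡ 1 (mod 8), (2 / 169) = +1. Now have (63 / 169).
169 ≡ 1 (mod 4), so quadratic reciprocity gives (63 / 169) = (169 / 63). Reduce: 169 ≡ 43 (mod 63). Now have (43 / 63).
Both 43 ≡ 3 and 63 ≡ 3 (mod 4), so reciprocity gives (43 / 63) = -(63 / 43). Reduce: 63 ≡ 20 (mod 43). Now have -(20 / 43).
Factor out 2: 20 = 2^2·5. Since 43 ≡ 3 (mod 8), (2 / 43) = -1, and (2 / 43)^2 = +1. Now have -(5 / 43).
5 ≡ 1 (mod 4), so quadratic reciprocity gives (5 / 43) = (43 / 5). Reduce: 43 ≡ 3 (mod 5). Now have -(3 / 5).
5 ≡ 1 (mod 4), so quadratic reciprocity gives (3 / 5) = (5 / 3). Reduce: 5 ≡ 2 (mod 3). Now have -(2 / 3).
Factor out 2: 2 = 2. Since 3 ≡ 3 (mod 8), (2 / 3) = -1. Now have (1 / 3).
(1 / 3) = 1. Collecting the sign factors: 1.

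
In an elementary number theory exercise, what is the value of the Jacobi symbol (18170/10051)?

0

(18170/10051)
  = (8119/10051)    [18170 ≡ 8119 mod 10051]
  = -(10051/8119)    [QR: both ≡ 3 mod 4, sign flips]
  = -(1932/8119)    [10051 ≡ 1932 mod 8119]
  = -(483/8119)    [8119 ≡ 7 mod 8 ⇒ (2/8119)^2 = +1]
  = (8119/483)    [QR: both ≡ 3 mod 4, sign flips]
  = (391/483)    [8119 ≡ 391 mod 483]
  = -(483/391)    [QR: both ≡ 3 mod 4, sign flips]
  = -(92/391)    [483 ≡ 92 mod 391]
  = -(23/391)    [391 ≡ 7 mod 8 ⇒ (2/391)^2 = +1]
  = (391/23)    [QR: both ≡ 3 mod 4, sign flips]
  = (0/23)    [391 ≡ 0 mod 23]
  = 0    [numerator 0, gcd > 1]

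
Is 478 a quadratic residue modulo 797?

(478/797)
  = -(239/797)    [797 ≡ 5 mod 8 ⇒ (2/797) = -1]
  = -(797/239)    [QR: 797 ≡ 1 mod 4, sign kept]
  = -(80/239)    [797 ≡ 80 mod 239]
  = -(5/239)    [239 ≡ 7 mod 8 ⇒ (2/239)^4 = +1]
  = -(239/5)    [QR: 5 ≡ 1 mod 4, sign kept]
  = -(4/5)    [239 ≡ 4 mod 5]
  = -(1/5)    [5 ≡ 5 mod 8 ⇒ (2/5)^2 = +1]
  = -1    [(1/5) = 1]
The Legendre symbol is -1, so x^2 ≡ 478 (mod 797) has no solution.

no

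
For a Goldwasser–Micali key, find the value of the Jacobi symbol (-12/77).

-1

Reduce the numerator: -12 ≡ 65 (mod 77), so (-12/77) = (65/77).
65 ≡ 1 (mod 4), so quadratic reciprocity gives (65/77) = (77/65). Reduce: 77 ≡ 12 (mod 65). Now have (12/65).
Factor out 2: 12 = 2^2·3. Since 65 ≡ 1 (mod 8), (2/65) = +1, and (2/65)^2 = +1. Now have (3/65).
65 ≡ 1 (mod 4), so quadratic reciprocity gives (3/65) = (65/3). Reduce: 65 ≡ 2 (mod 3). Now have (2/3).
Factor out 2: 2 = 2. Since 3 ≡ 3 (mod 8), (2/3) = -1. Now have -(1/3).
(1/3) = 1. Collecting the sign factors: -1.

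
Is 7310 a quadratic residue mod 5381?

no

Reduce the numerator: 7310 ≡ 1929 (mod 5381), so (7310/5381) = (1929/5381).
1929 ≡ 1 (mod 4), so quadratic reciprocity gives (1929/5381) = (5381/1929). Reduce: 5381 ≡ 1523 (mod 1929). Now have (1523/1929).
1929 ≡ 1 (mod 4), so quadratic reciprocity gives (1523/1929) = (1929/1523). Reduce: 1929 ≡ 406 (mod 1523). Now have (406/1523).
Factor out 2: 406 = 2·203. Since 1523 ≡ 3 (mod 8), (2/1523) = -1. Now have -(203/1523).
Both 203 ≡ 3 and 1523 ≡ 3 (mod 4), so reciprocity gives (203/1523) = -(1523/203). Reduce: 1523 ≡ 102 (mod 203). Now have (102/203).
Factor out 2: 102 = 2·51. Since 203 ≡ 3 (mod 8), (2/203) = -1. Now have -(51/203).
Both 51 ≡ 3 and 203 ≡ 3 (mod 4), so reciprocity gives (51/203) = -(203/51). Reduce: 203 ≡ 50 (mod 51). Now have (50/51).
Factor out 2: 50 = 2·25. Since 51 ≡ 3 (mod 8), (2/51) = -1. Now have -(25/51).
25 ≡ 1 (mod 4), so quadratic reciprocity gives (25/51) = (51/25). Reduce: 51 ≡ 1 (mod 25). Now have -(1/25).
(1/25) = 1. Collecting the sign factors: -1.
(7310/5381) = -1, and 5381 is prime, so 7310 is not a quadratic residue mod 5381.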